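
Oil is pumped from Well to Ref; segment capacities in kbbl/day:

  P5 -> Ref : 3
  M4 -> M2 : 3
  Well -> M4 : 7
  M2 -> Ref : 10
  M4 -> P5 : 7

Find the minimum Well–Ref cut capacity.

6

Augment Well→M4→P5→Ref: bottleneck 3, flow now 3.
Augment Well→M4→M2→Ref: bottleneck 3, flow now 6.
No augmenting path remains; maximum flow = 6.
By max-flow min-cut, the minimum cut capacity equals the max flow.
In the residual graph, reachable from Well: {Well, M4, P5}.
Min-cut edges: M4→M2 (3), P5→Ref (3); capacity 3 + 3 = 6.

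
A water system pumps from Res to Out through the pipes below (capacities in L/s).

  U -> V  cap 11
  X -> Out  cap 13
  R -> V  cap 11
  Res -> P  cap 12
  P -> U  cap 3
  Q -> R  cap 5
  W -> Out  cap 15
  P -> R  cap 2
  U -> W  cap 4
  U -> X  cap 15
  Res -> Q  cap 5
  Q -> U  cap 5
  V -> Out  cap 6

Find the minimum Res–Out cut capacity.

10

Augment Res→P→R→V→Out: bottleneck 2, flow now 2.
Augment Res→P→U→V→Out: bottleneck 3, flow now 5.
Augment Res→Q→R→V→Out: bottleneck 1, flow now 6.
Augment Res→Q→U→W→Out: bottleneck 4, flow now 10.
No augmenting path remains; maximum flow = 10.
By max-flow min-cut, the minimum cut capacity equals the max flow.
In the residual graph, reachable from Res: {Res, P}.
Min-cut edges: Res→Q (5), P→R (2), P→U (3); capacity 5 + 2 + 3 = 10.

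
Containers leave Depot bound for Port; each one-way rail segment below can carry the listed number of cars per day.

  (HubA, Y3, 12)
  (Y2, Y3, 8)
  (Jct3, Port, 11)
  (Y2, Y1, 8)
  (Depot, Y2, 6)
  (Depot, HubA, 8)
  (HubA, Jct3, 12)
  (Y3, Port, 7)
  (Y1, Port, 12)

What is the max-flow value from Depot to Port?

Augment Depot→Y2→Y3→Port: bottleneck 6, flow now 6.
Augment Depot→HubA→Y3→Port: bottleneck 1, flow now 7.
Augment Depot→HubA→Jct3→Port: bottleneck 7, flow now 14.
No augmenting path remains; maximum flow = 14.
In the residual graph, reachable from Depot: {Depot}.
Min-cut edges: Depot→Y2 (6), Depot→HubA (8); capacity 6 + 8 = 14.
This cut is saturated, so no flow can exceed 14.

14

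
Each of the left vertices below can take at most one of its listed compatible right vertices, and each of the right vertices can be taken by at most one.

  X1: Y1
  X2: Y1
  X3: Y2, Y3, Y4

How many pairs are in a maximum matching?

2

Unit-capacity flow: source→left, listed edges, right→sink; max matching = max flow.
Augmenting path X1→Y1 (+1); matched 1.
Augmenting path X3→Y2 (+1); matched 2.
No augmenting path remains; maximum matching = 2.
König certificate: {X3, Y1} is a vertex cover of size 2 (every listed pair touches it), so no matching can be larger.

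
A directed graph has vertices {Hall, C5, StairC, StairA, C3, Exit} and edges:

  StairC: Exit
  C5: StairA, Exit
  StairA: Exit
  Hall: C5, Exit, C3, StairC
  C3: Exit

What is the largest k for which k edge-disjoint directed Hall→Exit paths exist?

Assign every edge capacity 1; by Menger, the answer equals the max flow.
Path Hall→Exit (+1); total 1.
Path Hall→C5→Exit (+1); total 2.
Path Hall→StairC→Exit (+1); total 3.
Path Hall→C3→Exit (+1); total 4.
No residual Hall→Exit path; max flow = 4.
Certifying cut of size 4: {Hall→C3, Hall→C5, Hall→Exit, Hall→StairC}.

4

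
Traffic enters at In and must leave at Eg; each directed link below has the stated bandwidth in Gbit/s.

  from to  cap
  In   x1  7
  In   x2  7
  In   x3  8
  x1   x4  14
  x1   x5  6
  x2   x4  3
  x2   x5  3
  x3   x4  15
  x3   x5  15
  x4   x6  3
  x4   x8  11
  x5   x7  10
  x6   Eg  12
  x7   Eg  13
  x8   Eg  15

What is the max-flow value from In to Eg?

Augment In→x1→x4→x6→Eg: bottleneck 3, flow now 3.
Augment In→x1→x4→x8→Eg: bottleneck 4, flow now 7.
Augment In→x2→x4→x8→Eg: bottleneck 3, flow now 10.
Augment In→x2→x5→x7→Eg: bottleneck 3, flow now 13.
Augment In→x3→x4→x8→Eg: bottleneck 4, flow now 17.
Augment In→x3→x5→x7→Eg: bottleneck 4, flow now 21.
No augmenting path remains; maximum flow = 21.
In the residual graph, reachable from In: {In, x2}.
Min-cut edges: In→x1 (7), In→x3 (8), x2→x4 (3), x2→x5 (3); capacity 7 + 8 + 3 + 3 = 21.
This cut is saturated, so no flow can exceed 21.

21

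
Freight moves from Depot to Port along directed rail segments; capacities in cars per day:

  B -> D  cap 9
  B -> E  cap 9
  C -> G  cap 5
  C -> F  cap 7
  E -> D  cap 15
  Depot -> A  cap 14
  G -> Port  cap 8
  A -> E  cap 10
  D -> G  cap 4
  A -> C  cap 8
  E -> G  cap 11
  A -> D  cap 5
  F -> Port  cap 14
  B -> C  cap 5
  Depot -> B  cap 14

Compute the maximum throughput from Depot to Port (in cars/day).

Augment Depot→A→C→F→Port: bottleneck 7, flow now 7.
Augment Depot→A→C→G→Port: bottleneck 1, flow now 8.
Augment Depot→A→D→G→Port: bottleneck 4, flow now 12.
Augment Depot→A→E→G→Port: bottleneck 2, flow now 14.
Augment Depot→B→C→G→Port: bottleneck 1, flow now 15.
No augmenting path remains; maximum flow = 15.
In the residual graph, reachable from Depot: {Depot, A, B, C, D, E, G}.
Min-cut edges: C→F (7), G→Port (8); capacity 7 + 8 = 15.
This cut is saturated, so no flow can exceed 15.

15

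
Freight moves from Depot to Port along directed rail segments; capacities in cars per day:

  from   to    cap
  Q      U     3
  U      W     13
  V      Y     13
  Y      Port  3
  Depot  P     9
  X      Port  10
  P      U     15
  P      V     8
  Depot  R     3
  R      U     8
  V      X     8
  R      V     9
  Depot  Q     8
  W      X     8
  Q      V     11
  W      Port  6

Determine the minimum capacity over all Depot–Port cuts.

19

Augment Depot→P→U→W→Port: bottleneck 6, flow now 6.
Augment Depot→P→V→X→Port: bottleneck 3, flow now 9.
Augment Depot→Q→V→X→Port: bottleneck 5, flow now 14.
Augment Depot→Q→V→Y→Port: bottleneck 3, flow now 17.
Augment Depot→R→U→W→X→Port: bottleneck 2, flow now 19.
No augmenting path remains; maximum flow = 19.
By max-flow min-cut, the minimum cut capacity equals the max flow.
In the residual graph, reachable from Depot: {Depot, P, Q, R, U, V, W, X, Y}.
Min-cut edges: W→Port (6), X→Port (10), Y→Port (3); capacity 6 + 10 + 3 = 19.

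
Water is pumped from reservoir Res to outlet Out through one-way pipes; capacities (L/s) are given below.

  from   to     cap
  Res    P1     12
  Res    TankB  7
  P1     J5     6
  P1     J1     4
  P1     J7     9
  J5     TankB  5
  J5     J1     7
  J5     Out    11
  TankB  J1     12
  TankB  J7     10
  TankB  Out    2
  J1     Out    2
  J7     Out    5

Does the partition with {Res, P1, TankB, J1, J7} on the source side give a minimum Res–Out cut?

Yes — it is a minimum cut (capacity 15).

Given cut capacity: 6 + 2 + 2 + 5 = 15.
Augment Res→TankB→Out: bottleneck 2, flow now 2.
Augment Res→P1→J5→Out: bottleneck 6, flow now 8.
Augment Res→P1→J1→Out: bottleneck 2, flow now 10.
Augment Res→P1→J7→Out: bottleneck 4, flow now 14.
Augment Res→TankB→J7→Out: bottleneck 1, flow now 15.
No augmenting path remains; maximum flow = 15.
Cut capacity 15 equals the max flow, so it is a minimum cut.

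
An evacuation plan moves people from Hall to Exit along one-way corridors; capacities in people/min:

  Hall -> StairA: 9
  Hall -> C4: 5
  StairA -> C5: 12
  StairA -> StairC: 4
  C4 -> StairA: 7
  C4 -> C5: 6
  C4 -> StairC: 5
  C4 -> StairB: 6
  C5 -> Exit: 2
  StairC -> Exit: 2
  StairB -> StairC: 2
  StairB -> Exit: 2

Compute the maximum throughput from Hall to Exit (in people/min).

6

Augment Hall→StairA→C5→Exit: bottleneck 2, flow now 2.
Augment Hall→StairA→StairC→Exit: bottleneck 2, flow now 4.
Augment Hall→C4→StairB→Exit: bottleneck 2, flow now 6.
No augmenting path remains; maximum flow = 6.
In the residual graph, reachable from Hall: {Hall, StairA, C4, C5, StairC, StairB}.
Min-cut edges: C5→Exit (2), StairC→Exit (2), StairB→Exit (2); capacity 2 + 2 + 2 = 6.
This cut is saturated, so no flow can exceed 6.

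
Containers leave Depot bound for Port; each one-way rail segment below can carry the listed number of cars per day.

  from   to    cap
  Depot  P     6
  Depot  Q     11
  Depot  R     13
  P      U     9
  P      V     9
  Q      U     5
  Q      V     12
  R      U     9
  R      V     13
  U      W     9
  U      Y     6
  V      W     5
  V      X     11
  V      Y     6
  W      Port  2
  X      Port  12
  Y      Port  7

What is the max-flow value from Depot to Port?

Augment Depot→P→U→W→Port: bottleneck 2, flow now 2.
Augment Depot→P→U→Y→Port: bottleneck 4, flow now 6.
Augment Depot→Q→U→Y→Port: bottleneck 2, flow now 8.
Augment Depot→Q→V→X→Port: bottleneck 9, flow now 17.
Augment Depot→R→V→X→Port: bottleneck 2, flow now 19.
Augment Depot→R→V→Y→Port: bottleneck 1, flow now 20.
No augmenting path remains; maximum flow = 20.
In the residual graph, reachable from Depot: {Depot, P, Q, R, U, V, W, Y}.
Min-cut edges: V→X (11), W→Port (2), Y→Port (7); capacity 11 + 2 + 7 = 20.
This cut is saturated, so no flow can exceed 20.

20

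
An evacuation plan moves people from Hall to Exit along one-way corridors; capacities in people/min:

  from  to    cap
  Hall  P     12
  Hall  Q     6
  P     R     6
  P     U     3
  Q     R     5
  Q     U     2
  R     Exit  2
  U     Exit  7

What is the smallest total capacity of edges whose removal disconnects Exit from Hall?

Augment Hall→P→R→Exit: bottleneck 2, flow now 2.
Augment Hall→P→U→Exit: bottleneck 3, flow now 5.
Augment Hall→Q→U→Exit: bottleneck 2, flow now 7.
No augmenting path remains; maximum flow = 7.
By max-flow min-cut, the minimum cut capacity equals the max flow.
In the residual graph, reachable from Hall: {Hall, P, Q, R}.
Min-cut edges: P→U (3), Q→U (2), R→Exit (2); capacity 3 + 2 + 2 = 7.

7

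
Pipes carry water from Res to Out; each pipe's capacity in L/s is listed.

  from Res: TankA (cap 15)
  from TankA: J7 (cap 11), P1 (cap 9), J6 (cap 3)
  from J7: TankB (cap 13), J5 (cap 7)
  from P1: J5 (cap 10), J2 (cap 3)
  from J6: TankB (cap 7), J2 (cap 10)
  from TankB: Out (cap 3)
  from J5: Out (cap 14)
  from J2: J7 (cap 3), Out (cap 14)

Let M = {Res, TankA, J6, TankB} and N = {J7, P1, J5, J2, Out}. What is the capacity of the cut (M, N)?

33

Edges leaving {Res, TankA, J6, TankB}: TankA→J7 (11), TankA→P1 (9), J6→J2 (10), TankB→Out (3).
Cut capacity = 11 + 9 + 10 + 3 = 33.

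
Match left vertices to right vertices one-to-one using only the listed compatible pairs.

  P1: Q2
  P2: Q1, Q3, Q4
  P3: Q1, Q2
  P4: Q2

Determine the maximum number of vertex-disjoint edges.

Unit-capacity flow: source→left, listed edges, right→sink; max matching = max flow.
Augmenting path P1→Q2 (+1); matched 1.
Augmenting path P2→Q1 (+1); matched 2.
Augmenting path P3→Q1→P2→Q3 (+1); matched 3.
No augmenting path remains; maximum matching = 3.
König certificate: {P2, P3, Q2} is a vertex cover of size 3 (every listed pair touches it), so no matching can be larger.

3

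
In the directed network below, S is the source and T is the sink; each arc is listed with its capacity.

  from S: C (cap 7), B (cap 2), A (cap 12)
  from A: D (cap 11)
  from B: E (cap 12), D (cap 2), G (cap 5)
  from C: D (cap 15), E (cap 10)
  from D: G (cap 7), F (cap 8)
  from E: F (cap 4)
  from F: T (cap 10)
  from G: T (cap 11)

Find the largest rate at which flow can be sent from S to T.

Augment S→B→G→T: bottleneck 2, flow now 2.
Augment S→A→D→F→T: bottleneck 8, flow now 10.
Augment S→A→D→G→T: bottleneck 3, flow now 13.
Augment S→C→D→G→T: bottleneck 4, flow now 17.
Augment S→C→E→F→T: bottleneck 2, flow now 19.
No augmenting path remains; maximum flow = 19.
In the residual graph, reachable from S: {S, A, C, D, E, F}.
Min-cut edges: S→B (2), D→G (7), F→T (10); capacity 2 + 7 + 10 = 19.
This cut is saturated, so no flow can exceed 19.

19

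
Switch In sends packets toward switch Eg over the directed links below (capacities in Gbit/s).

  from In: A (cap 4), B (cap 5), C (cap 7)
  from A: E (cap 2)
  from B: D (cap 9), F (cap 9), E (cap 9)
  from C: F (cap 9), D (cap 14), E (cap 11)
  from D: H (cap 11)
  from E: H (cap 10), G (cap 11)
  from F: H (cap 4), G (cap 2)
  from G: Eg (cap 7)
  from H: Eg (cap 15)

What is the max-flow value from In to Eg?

Augment In→A→E→G→Eg: bottleneck 2, flow now 2.
Augment In→B→D→H→Eg: bottleneck 5, flow now 7.
Augment In→C→D→H→Eg: bottleneck 6, flow now 13.
Augment In→C→E→G→Eg: bottleneck 1, flow now 14.
No augmenting path remains; maximum flow = 14.
In the residual graph, reachable from In: {In, A}.
Min-cut edges: In→B (5), In→C (7), A→E (2); capacity 5 + 7 + 2 = 14.
This cut is saturated, so no flow can exceed 14.

14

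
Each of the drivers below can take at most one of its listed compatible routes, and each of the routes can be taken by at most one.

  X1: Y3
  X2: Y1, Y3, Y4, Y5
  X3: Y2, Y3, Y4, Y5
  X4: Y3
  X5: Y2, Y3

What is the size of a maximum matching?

4

Unit-capacity flow: source→left, listed edges, right→sink; max matching = max flow.
Augmenting path X1→Y3 (+1); matched 1.
Augmenting path X2→Y1 (+1); matched 2.
Augmenting path X3→Y2 (+1); matched 3.
Augmenting path X5→Y2→X3→Y4 (+1); matched 4.
No augmenting path remains; maximum matching = 4.
König certificate: {X2, X3, X5, Y3} is a vertex cover of size 4 (every listed pair touches it), so no matching can be larger.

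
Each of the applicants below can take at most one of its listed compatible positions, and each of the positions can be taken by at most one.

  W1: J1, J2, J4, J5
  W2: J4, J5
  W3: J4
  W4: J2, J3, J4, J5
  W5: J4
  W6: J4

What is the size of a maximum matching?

Unit-capacity flow: source→left, listed edges, right→sink; max matching = max flow.
Augmenting path W1→J1 (+1); matched 1.
Augmenting path W2→J4 (+1); matched 2.
Augmenting path W4→J2 (+1); matched 3.
Augmenting path W3→J4→W2→J5 (+1); matched 4.
No augmenting path remains; maximum matching = 4.
König certificate: {W1, W2, W4, J4} is a vertex cover of size 4 (every listed pair touches it), so no matching can be larger.

4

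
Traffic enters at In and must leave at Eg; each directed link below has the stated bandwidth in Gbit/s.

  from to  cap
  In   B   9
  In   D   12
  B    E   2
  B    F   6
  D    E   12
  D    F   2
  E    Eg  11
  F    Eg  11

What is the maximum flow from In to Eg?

Augment In→B→E→Eg: bottleneck 2, flow now 2.
Augment In→B→F→Eg: bottleneck 6, flow now 8.
Augment In→D→E→Eg: bottleneck 9, flow now 17.
Augment In→D→F→Eg: bottleneck 2, flow now 19.
No augmenting path remains; maximum flow = 19.
In the residual graph, reachable from In: {In, B, D, E}.
Min-cut edges: B→F (6), D→F (2), E→Eg (11); capacity 6 + 2 + 11 = 19.
This cut is saturated, so no flow can exceed 19.

19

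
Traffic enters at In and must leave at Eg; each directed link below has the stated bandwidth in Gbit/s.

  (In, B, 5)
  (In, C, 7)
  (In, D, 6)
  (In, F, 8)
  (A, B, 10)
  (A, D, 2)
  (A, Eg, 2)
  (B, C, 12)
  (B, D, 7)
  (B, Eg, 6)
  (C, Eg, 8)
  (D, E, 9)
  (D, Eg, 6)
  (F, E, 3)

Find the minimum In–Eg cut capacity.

18

Augment In→B→Eg: bottleneck 5, flow now 5.
Augment In→C→Eg: bottleneck 7, flow now 12.
Augment In→D→Eg: bottleneck 6, flow now 18.
No augmenting path remains; maximum flow = 18.
By max-flow min-cut, the minimum cut capacity equals the max flow.
In the residual graph, reachable from In: {In, E, F}.
Min-cut edges: In→B (5), In→C (7), In→D (6); capacity 5 + 7 + 6 = 18.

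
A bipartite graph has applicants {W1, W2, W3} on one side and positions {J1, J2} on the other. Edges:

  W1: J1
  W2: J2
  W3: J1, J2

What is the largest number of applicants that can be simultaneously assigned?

2

Unit-capacity flow: source→left, listed edges, right→sink; max matching = max flow.
Augmenting path W1→J1 (+1); matched 1.
Augmenting path W2→J2 (+1); matched 2.
No augmenting path remains; maximum matching = 2.
König certificate: {J1, J2} is a vertex cover of size 2 (every listed pair touches it), so no matching can be larger.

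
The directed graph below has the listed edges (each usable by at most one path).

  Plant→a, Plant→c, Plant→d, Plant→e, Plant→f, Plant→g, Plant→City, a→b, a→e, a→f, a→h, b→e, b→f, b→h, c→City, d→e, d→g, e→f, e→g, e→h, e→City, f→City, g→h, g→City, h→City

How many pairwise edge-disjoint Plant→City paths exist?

6

Assign every edge capacity 1; by Menger, the answer equals the max flow.
Path Plant→City (+1); total 1.
Path Plant→c→City (+1); total 2.
Path Plant→e→City (+1); total 3.
Path Plant→f→City (+1); total 4.
Path Plant→g→City (+1); total 5.
Path Plant→a→h→City (+1); total 6.
No residual Plant→City path; max flow = 6.
Certifying cut of size 6: {Plant→City, Plant→c, e→City, f→City, g→City, h→City}.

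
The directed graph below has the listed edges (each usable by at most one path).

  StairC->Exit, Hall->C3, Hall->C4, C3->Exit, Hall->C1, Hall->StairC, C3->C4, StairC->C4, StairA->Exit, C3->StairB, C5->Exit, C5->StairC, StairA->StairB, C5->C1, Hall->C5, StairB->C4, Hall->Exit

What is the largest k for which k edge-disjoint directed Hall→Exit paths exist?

4

Assign every edge capacity 1; by Menger, the answer equals the max flow.
Path Hall→Exit (+1); total 1.
Path Hall→C5→Exit (+1); total 2.
Path Hall→C3→Exit (+1); total 3.
Path Hall→StairC→Exit (+1); total 4.
No residual Hall→Exit path; max flow = 4.
Certifying cut of size 4: {Hall→C3, Hall→C5, Hall→Exit, Hall→StairC}.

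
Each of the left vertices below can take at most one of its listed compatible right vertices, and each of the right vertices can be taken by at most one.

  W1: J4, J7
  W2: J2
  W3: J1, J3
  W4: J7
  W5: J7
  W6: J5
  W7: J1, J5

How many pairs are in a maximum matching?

6

Unit-capacity flow: source→left, listed edges, right→sink; max matching = max flow.
Augmenting path W1→J4 (+1); matched 1.
Augmenting path W2→J2 (+1); matched 2.
Augmenting path W3→J1 (+1); matched 3.
Augmenting path W4→J7 (+1); matched 4.
Augmenting path W6→J5 (+1); matched 5.
Augmenting path W7→J1→W3→J3 (+1); matched 6.
No augmenting path remains; maximum matching = 6.
König certificate: {W1, W2, W3, W6, W7, J7} is a vertex cover of size 6 (every listed pair touches it), so no matching can be larger.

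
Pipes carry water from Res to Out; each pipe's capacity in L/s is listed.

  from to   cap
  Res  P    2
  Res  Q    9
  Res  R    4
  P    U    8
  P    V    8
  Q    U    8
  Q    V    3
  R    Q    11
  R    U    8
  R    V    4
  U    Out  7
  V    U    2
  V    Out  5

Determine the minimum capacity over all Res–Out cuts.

12

Augment Res→P→U→Out: bottleneck 2, flow now 2.
Augment Res→Q→U→Out: bottleneck 5, flow now 7.
Augment Res→Q→V→Out: bottleneck 3, flow now 10.
Augment Res→R→V→Out: bottleneck 2, flow now 12.
No augmenting path remains; maximum flow = 12.
By max-flow min-cut, the minimum cut capacity equals the max flow.
In the residual graph, reachable from Res: {Res, P, Q, R, U, V}.
Min-cut edges: U→Out (7), V→Out (5); capacity 7 + 5 = 12.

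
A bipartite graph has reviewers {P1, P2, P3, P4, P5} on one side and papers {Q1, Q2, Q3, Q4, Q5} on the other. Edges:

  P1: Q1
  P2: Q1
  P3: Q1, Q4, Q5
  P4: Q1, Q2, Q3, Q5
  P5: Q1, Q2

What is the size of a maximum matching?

Unit-capacity flow: source→left, listed edges, right→sink; max matching = max flow.
Augmenting path P1→Q1 (+1); matched 1.
Augmenting path P3→Q4 (+1); matched 2.
Augmenting path P4→Q2 (+1); matched 3.
Augmenting path P5→Q2→P4→Q3 (+1); matched 4.
No augmenting path remains; maximum matching = 4.
König certificate: {P3, P4, P5, Q1} is a vertex cover of size 4 (every listed pair touches it), so no matching can be larger.

4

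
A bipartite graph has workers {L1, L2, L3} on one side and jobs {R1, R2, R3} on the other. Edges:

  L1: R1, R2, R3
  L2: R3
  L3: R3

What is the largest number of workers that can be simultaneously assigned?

Unit-capacity flow: source→left, listed edges, right→sink; max matching = max flow.
Augmenting path L1→R1 (+1); matched 1.
Augmenting path L2→R3 (+1); matched 2.
No augmenting path remains; maximum matching = 2.
König certificate: {L1, R3} is a vertex cover of size 2 (every listed pair touches it), so no matching can be larger.

2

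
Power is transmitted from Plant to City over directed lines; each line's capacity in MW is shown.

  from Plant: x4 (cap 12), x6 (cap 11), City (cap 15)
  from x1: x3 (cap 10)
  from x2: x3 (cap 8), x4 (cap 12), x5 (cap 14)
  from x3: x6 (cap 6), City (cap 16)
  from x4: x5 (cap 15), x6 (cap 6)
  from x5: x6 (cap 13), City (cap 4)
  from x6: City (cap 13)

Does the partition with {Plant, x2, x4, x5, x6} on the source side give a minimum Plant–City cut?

Given cut capacity: 15 + 8 + 4 + 13 = 40.
Augment Plant→City: bottleneck 15, flow now 15.
Augment Plant→x6→City: bottleneck 11, flow now 26.
Augment Plant→x4→x5→City: bottleneck 4, flow now 30.
Augment Plant→x4→x6→City: bottleneck 2, flow now 32.
No augmenting path remains; maximum flow = 32.
In the residual graph, reachable from Plant: {Plant, x4, x5, x6}.
Min-cut edges: Plant→City (15), x5→City (4), x6→City (13); capacity 15 + 4 + 13 = 32.
Cut capacity 40 exceeds the max flow 32, so it is not minimum.

No — its capacity is 40, but the minimum cut has capacity 32.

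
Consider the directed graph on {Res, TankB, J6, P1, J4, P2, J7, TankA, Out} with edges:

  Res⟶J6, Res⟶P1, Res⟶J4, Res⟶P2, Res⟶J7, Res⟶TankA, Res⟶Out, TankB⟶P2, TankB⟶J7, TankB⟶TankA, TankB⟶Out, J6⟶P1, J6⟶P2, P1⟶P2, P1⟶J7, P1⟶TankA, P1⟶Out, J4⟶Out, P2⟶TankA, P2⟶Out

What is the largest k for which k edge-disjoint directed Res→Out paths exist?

Assign every edge capacity 1; by Menger, the answer equals the max flow.
Path Res→Out (+1); total 1.
Path Res→P1→Out (+1); total 2.
Path Res→J4→Out (+1); total 3.
Path Res→P2→Out (+1); total 4.
No residual Res→Out path; max flow = 4.
Certifying cut of size 4: {P1→Out, P2→Out, Res→J4, Res→Out}.

4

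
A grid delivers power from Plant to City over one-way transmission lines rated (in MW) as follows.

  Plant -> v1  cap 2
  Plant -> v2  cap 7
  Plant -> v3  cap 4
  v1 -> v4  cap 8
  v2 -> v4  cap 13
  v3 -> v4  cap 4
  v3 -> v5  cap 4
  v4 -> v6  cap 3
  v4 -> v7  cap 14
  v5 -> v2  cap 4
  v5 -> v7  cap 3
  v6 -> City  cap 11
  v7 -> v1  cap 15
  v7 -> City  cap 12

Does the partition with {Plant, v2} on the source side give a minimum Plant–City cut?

No — its capacity is 19, but the minimum cut has capacity 13.

Given cut capacity: 2 + 4 + 13 = 19.
Augment Plant→v1→v4→v6→City: bottleneck 2, flow now 2.
Augment Plant→v2→v4→v6→City: bottleneck 1, flow now 3.
Augment Plant→v2→v4→v7→City: bottleneck 6, flow now 9.
Augment Plant→v3→v4→v7→City: bottleneck 4, flow now 13.
No augmenting path remains; maximum flow = 13.
In the residual graph, reachable from Plant: {Plant}.
Min-cut edges: Plant→v1 (2), Plant→v2 (7), Plant→v3 (4); capacity 2 + 7 + 4 = 13.
Cut capacity 19 exceeds the max flow 13, so it is not minimum.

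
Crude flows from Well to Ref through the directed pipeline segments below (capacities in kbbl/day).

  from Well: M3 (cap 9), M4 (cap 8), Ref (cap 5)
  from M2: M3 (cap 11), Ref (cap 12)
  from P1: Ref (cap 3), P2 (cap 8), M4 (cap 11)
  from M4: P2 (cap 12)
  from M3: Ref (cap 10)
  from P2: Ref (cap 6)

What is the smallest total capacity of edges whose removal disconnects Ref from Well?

20

Augment Well→Ref: bottleneck 5, flow now 5.
Augment Well→M3→Ref: bottleneck 9, flow now 14.
Augment Well→M4→P2→Ref: bottleneck 6, flow now 20.
No augmenting path remains; maximum flow = 20.
By max-flow min-cut, the minimum cut capacity equals the max flow.
In the residual graph, reachable from Well: {Well, M4, P2}.
Min-cut edges: Well→M3 (9), Well→Ref (5), P2→Ref (6); capacity 9 + 5 + 6 = 20.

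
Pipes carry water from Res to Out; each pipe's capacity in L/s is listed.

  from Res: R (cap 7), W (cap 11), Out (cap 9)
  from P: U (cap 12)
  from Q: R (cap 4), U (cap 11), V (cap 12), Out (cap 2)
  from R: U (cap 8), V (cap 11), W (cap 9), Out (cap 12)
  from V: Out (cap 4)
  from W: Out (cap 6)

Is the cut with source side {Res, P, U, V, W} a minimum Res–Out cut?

No — its capacity is 26, but the minimum cut has capacity 22.

Given cut capacity: 7 + 9 + 4 + 6 = 26.
Augment Res→Out: bottleneck 9, flow now 9.
Augment Res→R→Out: bottleneck 7, flow now 16.
Augment Res→W→Out: bottleneck 6, flow now 22.
No augmenting path remains; maximum flow = 22.
In the residual graph, reachable from Res: {Res, W}.
Min-cut edges: Res→R (7), Res→Out (9), W→Out (6); capacity 7 + 9 + 6 = 22.
Cut capacity 26 exceeds the max flow 22, so it is not minimum.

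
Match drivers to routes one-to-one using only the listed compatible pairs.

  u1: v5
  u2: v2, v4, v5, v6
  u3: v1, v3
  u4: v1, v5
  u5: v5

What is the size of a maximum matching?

Unit-capacity flow: source→left, listed edges, right→sink; max matching = max flow.
Augmenting path u1→v5 (+1); matched 1.
Augmenting path u2→v2 (+1); matched 2.
Augmenting path u3→v1 (+1); matched 3.
Augmenting path u4→v1→u3→v3 (+1); matched 4.
No augmenting path remains; maximum matching = 4.
König certificate: {u2, u3, u4, v5} is a vertex cover of size 4 (every listed pair touches it), so no matching can be larger.

4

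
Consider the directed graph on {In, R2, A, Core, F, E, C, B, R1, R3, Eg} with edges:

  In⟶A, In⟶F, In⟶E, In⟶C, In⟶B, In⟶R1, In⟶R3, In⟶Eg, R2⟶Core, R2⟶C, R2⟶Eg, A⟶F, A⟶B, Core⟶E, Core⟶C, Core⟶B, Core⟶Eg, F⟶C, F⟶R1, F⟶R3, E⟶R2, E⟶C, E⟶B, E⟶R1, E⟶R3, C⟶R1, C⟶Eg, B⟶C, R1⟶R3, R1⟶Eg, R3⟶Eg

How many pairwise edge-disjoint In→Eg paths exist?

5

Assign every edge capacity 1; by Menger, the answer equals the max flow.
Path In→Eg (+1); total 1.
Path In→C→Eg (+1); total 2.
Path In→R1→Eg (+1); total 3.
Path In→R3→Eg (+1); total 4.
Path In→E→R2→Eg (+1); total 5.
No residual In→Eg path; max flow = 5.
Certifying cut of size 5: {C→Eg, In→E, In→Eg, R1→Eg, R3→Eg}.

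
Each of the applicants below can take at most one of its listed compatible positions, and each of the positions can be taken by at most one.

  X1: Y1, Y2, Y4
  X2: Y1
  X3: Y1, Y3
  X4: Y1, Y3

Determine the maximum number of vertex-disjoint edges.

Unit-capacity flow: source→left, listed edges, right→sink; max matching = max flow.
Augmenting path X1→Y1 (+1); matched 1.
Augmenting path X3→Y3 (+1); matched 2.
Augmenting path X2→Y1→X1→Y2 (+1); matched 3.
No augmenting path remains; maximum matching = 3.
König certificate: {X1, Y1, Y3} is a vertex cover of size 3 (every listed pair touches it), so no matching can be larger.

3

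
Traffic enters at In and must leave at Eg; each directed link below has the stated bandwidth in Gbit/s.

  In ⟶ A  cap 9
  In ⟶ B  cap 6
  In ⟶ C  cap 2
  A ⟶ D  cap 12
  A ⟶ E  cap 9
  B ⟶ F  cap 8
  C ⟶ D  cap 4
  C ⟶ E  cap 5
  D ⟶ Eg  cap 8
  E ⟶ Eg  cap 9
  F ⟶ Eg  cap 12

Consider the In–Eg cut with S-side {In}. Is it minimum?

Yes — it is a minimum cut (capacity 17).

Given cut capacity: 9 + 6 + 2 = 17.
Augment In→A→D→Eg: bottleneck 8, flow now 8.
Augment In→A→E→Eg: bottleneck 1, flow now 9.
Augment In→B→F→Eg: bottleneck 6, flow now 15.
Augment In→C→E→Eg: bottleneck 2, flow now 17.
No augmenting path remains; maximum flow = 17.
Cut capacity 17 equals the max flow, so it is a minimum cut.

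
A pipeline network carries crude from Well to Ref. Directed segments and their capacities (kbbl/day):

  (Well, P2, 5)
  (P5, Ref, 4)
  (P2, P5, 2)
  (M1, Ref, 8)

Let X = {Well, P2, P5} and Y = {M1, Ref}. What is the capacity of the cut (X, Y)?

4

Edges leaving {Well, P2, P5}: P5→Ref (4).
Cut capacity = 4 = 4.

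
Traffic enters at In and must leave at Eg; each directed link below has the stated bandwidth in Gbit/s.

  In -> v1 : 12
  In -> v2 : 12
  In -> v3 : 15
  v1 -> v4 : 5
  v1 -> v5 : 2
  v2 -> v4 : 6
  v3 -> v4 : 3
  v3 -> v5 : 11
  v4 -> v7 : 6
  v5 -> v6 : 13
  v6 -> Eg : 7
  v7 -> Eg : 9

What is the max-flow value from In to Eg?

13

Augment In→v1→v4→v7→Eg: bottleneck 5, flow now 5.
Augment In→v1→v5→v6→Eg: bottleneck 2, flow now 7.
Augment In→v2→v4→v7→Eg: bottleneck 1, flow now 8.
Augment In→v3→v5→v6→Eg: bottleneck 5, flow now 13.
No augmenting path remains; maximum flow = 13.
In the residual graph, reachable from In: {In, v1, v2, v3, v4, v5, v6}.
Min-cut edges: v4→v7 (6), v6→Eg (7); capacity 6 + 7 = 13.
This cut is saturated, so no flow can exceed 13.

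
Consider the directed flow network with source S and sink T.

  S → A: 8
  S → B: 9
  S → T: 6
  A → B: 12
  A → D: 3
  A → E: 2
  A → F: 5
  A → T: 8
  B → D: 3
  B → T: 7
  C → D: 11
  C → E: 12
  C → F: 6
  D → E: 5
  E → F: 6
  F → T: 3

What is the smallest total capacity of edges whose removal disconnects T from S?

Augment S→T: bottleneck 6, flow now 6.
Augment S→A→T: bottleneck 8, flow now 14.
Augment S→B→T: bottleneck 7, flow now 21.
Augment S→B→D→E→F→T: bottleneck 2, flow now 23.
No augmenting path remains; maximum flow = 23.
By max-flow min-cut, the minimum cut capacity equals the max flow.
In the residual graph, reachable from S: {S}.
Min-cut edges: S→A (8), S→B (9), S→T (6); capacity 8 + 9 + 6 = 23.

23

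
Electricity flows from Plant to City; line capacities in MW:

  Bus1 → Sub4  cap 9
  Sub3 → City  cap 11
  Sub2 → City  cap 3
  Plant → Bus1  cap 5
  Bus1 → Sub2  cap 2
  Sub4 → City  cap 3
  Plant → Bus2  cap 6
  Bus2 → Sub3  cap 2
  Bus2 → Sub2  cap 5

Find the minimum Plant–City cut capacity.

Augment Plant→Bus2→Sub2→City: bottleneck 3, flow now 3.
Augment Plant→Bus2→Sub3→City: bottleneck 2, flow now 5.
Augment Plant→Bus1→Sub4→City: bottleneck 3, flow now 8.
No augmenting path remains; maximum flow = 8.
By max-flow min-cut, the minimum cut capacity equals the max flow.
In the residual graph, reachable from Plant: {Plant, Bus2, Bus1, Sub4, Sub2}.
Min-cut edges: Bus2→Sub3 (2), Sub4→City (3), Sub2→City (3); capacity 2 + 3 + 3 = 8.

8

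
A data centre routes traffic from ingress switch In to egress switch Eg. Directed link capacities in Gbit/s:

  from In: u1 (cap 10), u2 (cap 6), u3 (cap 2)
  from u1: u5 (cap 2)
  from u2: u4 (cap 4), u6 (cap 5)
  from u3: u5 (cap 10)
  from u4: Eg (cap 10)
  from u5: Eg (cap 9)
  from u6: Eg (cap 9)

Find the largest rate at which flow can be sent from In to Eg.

Augment In→u1→u5→Eg: bottleneck 2, flow now 2.
Augment In→u2→u4→Eg: bottleneck 4, flow now 6.
Augment In→u2→u6→Eg: bottleneck 2, flow now 8.
Augment In→u3→u5→Eg: bottleneck 2, flow now 10.
No augmenting path remains; maximum flow = 10.
In the residual graph, reachable from In: {In, u1}.
Min-cut edges: In→u2 (6), In→u3 (2), u1→u5 (2); capacity 6 + 2 + 2 = 10.
This cut is saturated, so no flow can exceed 10.

10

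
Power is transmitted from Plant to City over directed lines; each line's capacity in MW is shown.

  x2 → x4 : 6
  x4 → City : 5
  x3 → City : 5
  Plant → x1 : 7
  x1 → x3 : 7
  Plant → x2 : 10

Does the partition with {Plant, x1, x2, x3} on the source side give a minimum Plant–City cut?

No — its capacity is 11, but the minimum cut has capacity 10.

Given cut capacity: 6 + 5 = 11.
Augment Plant→x1→x3→City: bottleneck 5, flow now 5.
Augment Plant→x2→x4→City: bottleneck 5, flow now 10.
No augmenting path remains; maximum flow = 10.
In the residual graph, reachable from Plant: {Plant, x1, x2, x3, x4}.
Min-cut edges: x3→City (5), x4→City (5); capacity 5 + 5 = 10.
Cut capacity 11 exceeds the max flow 10, so it is not minimum.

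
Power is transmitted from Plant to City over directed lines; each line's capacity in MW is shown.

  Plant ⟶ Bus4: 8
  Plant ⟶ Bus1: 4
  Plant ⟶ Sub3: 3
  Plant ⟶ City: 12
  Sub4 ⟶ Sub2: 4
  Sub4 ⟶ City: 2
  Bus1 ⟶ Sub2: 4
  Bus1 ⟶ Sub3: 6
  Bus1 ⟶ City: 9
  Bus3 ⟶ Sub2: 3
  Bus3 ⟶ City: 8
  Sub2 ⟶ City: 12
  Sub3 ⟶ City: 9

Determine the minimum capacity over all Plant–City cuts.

19

Augment Plant→City: bottleneck 12, flow now 12.
Augment Plant→Bus1→City: bottleneck 4, flow now 16.
Augment Plant→Sub3→City: bottleneck 3, flow now 19.
No augmenting path remains; maximum flow = 19.
By max-flow min-cut, the minimum cut capacity equals the max flow.
In the residual graph, reachable from Plant: {Plant, Bus4}.
Min-cut edges: Plant→Bus1 (4), Plant→Sub3 (3), Plant→City (12); capacity 4 + 3 + 12 = 19.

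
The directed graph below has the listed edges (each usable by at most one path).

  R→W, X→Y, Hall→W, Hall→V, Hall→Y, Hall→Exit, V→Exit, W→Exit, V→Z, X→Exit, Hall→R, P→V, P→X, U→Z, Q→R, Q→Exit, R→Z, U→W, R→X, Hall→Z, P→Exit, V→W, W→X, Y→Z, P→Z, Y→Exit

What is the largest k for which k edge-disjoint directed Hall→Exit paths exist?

Assign every edge capacity 1; by Menger, the answer equals the max flow.
Path Hall→Exit (+1); total 1.
Path Hall→V→Exit (+1); total 2.
Path Hall→W→Exit (+1); total 3.
Path Hall→Y→Exit (+1); total 4.
Path Hall→R→X→Exit (+1); total 5.
No residual Hall→Exit path; max flow = 5.
Certifying cut of size 5: {Hall→Exit, Hall→R, Hall→V, Hall→W, Hall→Y}.

5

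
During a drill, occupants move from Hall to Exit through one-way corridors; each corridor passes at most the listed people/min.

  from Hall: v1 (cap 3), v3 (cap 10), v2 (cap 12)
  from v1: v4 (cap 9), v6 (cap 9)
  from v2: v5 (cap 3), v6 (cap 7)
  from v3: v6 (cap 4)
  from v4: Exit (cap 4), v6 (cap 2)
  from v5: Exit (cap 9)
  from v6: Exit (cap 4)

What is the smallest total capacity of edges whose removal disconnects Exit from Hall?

10

Augment Hall→v1→v4→Exit: bottleneck 3, flow now 3.
Augment Hall→v2→v5→Exit: bottleneck 3, flow now 6.
Augment Hall→v2→v6→Exit: bottleneck 4, flow now 10.
No augmenting path remains; maximum flow = 10.
By max-flow min-cut, the minimum cut capacity equals the max flow.
In the residual graph, reachable from Hall: {Hall, v2, v3, v6}.
Min-cut edges: Hall→v1 (3), v2→v5 (3), v6→Exit (4); capacity 3 + 3 + 4 = 10.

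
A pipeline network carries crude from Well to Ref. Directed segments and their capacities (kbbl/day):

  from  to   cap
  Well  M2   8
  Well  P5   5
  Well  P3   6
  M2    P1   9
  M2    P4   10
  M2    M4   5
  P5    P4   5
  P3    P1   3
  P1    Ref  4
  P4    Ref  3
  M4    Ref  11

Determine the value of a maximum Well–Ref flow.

Augment Well→M2→P1→Ref: bottleneck 4, flow now 4.
Augment Well→M2→P4→Ref: bottleneck 3, flow now 7.
Augment Well→M2→M4→Ref: bottleneck 1, flow now 8.
Augment Well→P5→P4→M2→M4→Ref: bottleneck 3, flow now 11. (uses reverse residual edge)
Augment Well→P3→P1→M2→M4→Ref: bottleneck 1, flow now 12. (uses reverse residual edge)
No augmenting path remains; maximum flow = 12.
In the residual graph, reachable from Well: {Well, M2, P5, P3, P1, P4}.
Min-cut edges: M2→M4 (5), P1→Ref (4), P4→Ref (3); capacity 5 + 4 + 3 = 12.
This cut is saturated, so no flow can exceed 12.

12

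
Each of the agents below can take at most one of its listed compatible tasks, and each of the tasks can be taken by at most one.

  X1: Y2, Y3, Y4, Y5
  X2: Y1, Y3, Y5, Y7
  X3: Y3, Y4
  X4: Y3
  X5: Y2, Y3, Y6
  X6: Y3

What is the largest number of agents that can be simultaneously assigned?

Unit-capacity flow: source→left, listed edges, right→sink; max matching = max flow.
Augmenting path X1→Y2 (+1); matched 1.
Augmenting path X2→Y1 (+1); matched 2.
Augmenting path X3→Y3 (+1); matched 3.
Augmenting path X5→Y6 (+1); matched 4.
Augmenting path X4→Y3→X3→Y4 (+1); matched 5.
No augmenting path remains; maximum matching = 5.
König certificate: {X1, X2, X3, X5, Y3} is a vertex cover of size 5 (every listed pair touches it), so no matching can be larger.

5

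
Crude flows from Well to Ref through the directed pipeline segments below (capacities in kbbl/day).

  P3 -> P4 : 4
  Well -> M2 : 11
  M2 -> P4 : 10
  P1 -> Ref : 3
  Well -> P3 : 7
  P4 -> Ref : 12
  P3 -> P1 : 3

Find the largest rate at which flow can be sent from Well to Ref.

Augment Well→P3→P4→Ref: bottleneck 4, flow now 4.
Augment Well→P3→P1→Ref: bottleneck 3, flow now 7.
Augment Well→M2→P4→Ref: bottleneck 8, flow now 15.
No augmenting path remains; maximum flow = 15.
In the residual graph, reachable from Well: {Well, P3, M2, P4}.
Min-cut edges: P3→P1 (3), P4→Ref (12); capacity 3 + 12 = 15.
This cut is saturated, so no flow can exceed 15.

15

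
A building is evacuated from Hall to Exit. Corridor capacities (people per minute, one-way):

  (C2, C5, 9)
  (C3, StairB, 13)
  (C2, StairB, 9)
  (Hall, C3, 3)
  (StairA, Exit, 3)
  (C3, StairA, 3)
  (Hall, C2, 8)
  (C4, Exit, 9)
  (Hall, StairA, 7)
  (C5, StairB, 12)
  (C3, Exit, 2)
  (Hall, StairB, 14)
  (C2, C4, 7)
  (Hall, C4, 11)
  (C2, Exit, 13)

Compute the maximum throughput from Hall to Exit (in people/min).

22

Augment Hall→C2→Exit: bottleneck 8, flow now 8.
Augment Hall→C4→Exit: bottleneck 9, flow now 17.
Augment Hall→C3→Exit: bottleneck 2, flow now 19.
Augment Hall→StairA→Exit: bottleneck 3, flow now 22.
No augmenting path remains; maximum flow = 22.
In the residual graph, reachable from Hall: {Hall, C4, C3, StairA, StairB}.
Min-cut edges: Hall→C2 (8), C4→Exit (9), C3→Exit (2), StairA→Exit (3); capacity 8 + 9 + 2 + 3 = 22.
This cut is saturated, so no flow can exceed 22.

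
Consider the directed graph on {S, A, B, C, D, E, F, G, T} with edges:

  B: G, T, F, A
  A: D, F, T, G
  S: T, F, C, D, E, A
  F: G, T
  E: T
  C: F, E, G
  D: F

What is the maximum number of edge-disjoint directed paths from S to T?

Assign every edge capacity 1; by Menger, the answer equals the max flow.
Path S→T (+1); total 1.
Path S→A→T (+1); total 2.
Path S→E→T (+1); total 3.
Path S→F→T (+1); total 4.
No residual S→T path; max flow = 4.
Certifying cut of size 4: {E→T, F→T, S→A, S→T}.

4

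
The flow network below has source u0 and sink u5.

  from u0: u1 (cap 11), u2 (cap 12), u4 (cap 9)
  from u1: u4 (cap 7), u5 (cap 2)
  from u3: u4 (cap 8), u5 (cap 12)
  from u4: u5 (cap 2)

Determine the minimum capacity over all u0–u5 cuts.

4

Augment u0→u1→u5: bottleneck 2, flow now 2.
Augment u0→u4→u5: bottleneck 2, flow now 4.
No augmenting path remains; maximum flow = 4.
By max-flow min-cut, the minimum cut capacity equals the max flow.
In the residual graph, reachable from u0: {u0, u1, u2, u4}.
Min-cut edges: u1→u5 (2), u4→u5 (2); capacity 2 + 2 = 4.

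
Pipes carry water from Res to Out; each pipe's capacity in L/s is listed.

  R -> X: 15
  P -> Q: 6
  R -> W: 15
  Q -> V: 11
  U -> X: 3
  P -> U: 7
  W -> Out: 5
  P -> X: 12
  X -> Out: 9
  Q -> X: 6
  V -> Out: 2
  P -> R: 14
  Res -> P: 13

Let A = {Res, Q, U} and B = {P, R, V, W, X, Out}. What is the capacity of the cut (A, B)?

33

Edges leaving {Res, Q, U}: Res→P (13), Q→V (11), Q→X (6), U→X (3).
Cut capacity = 13 + 11 + 6 + 3 = 33.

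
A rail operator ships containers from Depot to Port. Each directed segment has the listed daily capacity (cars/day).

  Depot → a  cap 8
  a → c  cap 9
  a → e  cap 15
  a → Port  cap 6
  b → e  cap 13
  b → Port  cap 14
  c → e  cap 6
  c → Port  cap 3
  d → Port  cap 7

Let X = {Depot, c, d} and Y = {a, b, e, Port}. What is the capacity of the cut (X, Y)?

24

Edges leaving {Depot, c, d}: Depot→a (8), c→e (6), c→Port (3), d→Port (7).
Cut capacity = 8 + 6 + 3 + 7 = 24.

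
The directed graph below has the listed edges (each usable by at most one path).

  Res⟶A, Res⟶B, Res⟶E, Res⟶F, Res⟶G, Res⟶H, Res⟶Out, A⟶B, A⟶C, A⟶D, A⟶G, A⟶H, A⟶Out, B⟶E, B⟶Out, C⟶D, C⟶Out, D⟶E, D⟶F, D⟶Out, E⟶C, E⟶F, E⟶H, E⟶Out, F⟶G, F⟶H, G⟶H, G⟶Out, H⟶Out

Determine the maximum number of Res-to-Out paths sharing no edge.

Assign every edge capacity 1; by Menger, the answer equals the max flow.
Path Res→Out (+1); total 1.
Path Res→A→Out (+1); total 2.
Path Res→B→Out (+1); total 3.
Path Res→E→Out (+1); total 4.
Path Res→G→Out (+1); total 5.
Path Res→H→Out (+1); total 6.
No residual Res→Out path; max flow = 6.
Certifying cut of size 6: {G→Out, H→Out, Res→A, Res→B, Res→E, Res→Out}.

6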